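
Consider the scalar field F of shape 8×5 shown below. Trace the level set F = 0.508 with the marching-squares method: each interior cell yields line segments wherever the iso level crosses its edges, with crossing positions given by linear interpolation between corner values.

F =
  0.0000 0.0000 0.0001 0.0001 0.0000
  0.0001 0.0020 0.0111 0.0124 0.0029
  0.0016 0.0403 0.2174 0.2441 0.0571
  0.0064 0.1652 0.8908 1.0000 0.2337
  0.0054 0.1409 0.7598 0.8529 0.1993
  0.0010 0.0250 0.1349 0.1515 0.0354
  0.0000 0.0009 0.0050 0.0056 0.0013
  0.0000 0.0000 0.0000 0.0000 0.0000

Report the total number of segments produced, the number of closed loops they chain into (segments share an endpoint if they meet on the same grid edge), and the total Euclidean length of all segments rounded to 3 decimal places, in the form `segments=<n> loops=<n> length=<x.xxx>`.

segments=8 loops=1 length=7.005

cell (2,1): code 0100 → (2.432,2.000)–(3.000,1.472)
cell (2,2): code 1100 → (2.349,3.000)–(2.432,2.000)
cell (2,3): code 1000 → (3.000,3.642)–(2.349,3.000)
cell (3,1): code 0110 → (3.000,1.472)–(4.000,1.593)
cell (3,3): code 1001 → (4.000,3.528)–(3.000,3.642)
cell (4,1): code 0010 → (4.000,1.593)–(4.403,2.000)
cell (4,2): code 0011 → (4.403,2.000)–(4.492,3.000)
cell (4,3): code 0001 → (4.492,3.000)–(4.000,3.528)
total: 8 segments, chained into 1 closed loop(s), length Σ = 7.004811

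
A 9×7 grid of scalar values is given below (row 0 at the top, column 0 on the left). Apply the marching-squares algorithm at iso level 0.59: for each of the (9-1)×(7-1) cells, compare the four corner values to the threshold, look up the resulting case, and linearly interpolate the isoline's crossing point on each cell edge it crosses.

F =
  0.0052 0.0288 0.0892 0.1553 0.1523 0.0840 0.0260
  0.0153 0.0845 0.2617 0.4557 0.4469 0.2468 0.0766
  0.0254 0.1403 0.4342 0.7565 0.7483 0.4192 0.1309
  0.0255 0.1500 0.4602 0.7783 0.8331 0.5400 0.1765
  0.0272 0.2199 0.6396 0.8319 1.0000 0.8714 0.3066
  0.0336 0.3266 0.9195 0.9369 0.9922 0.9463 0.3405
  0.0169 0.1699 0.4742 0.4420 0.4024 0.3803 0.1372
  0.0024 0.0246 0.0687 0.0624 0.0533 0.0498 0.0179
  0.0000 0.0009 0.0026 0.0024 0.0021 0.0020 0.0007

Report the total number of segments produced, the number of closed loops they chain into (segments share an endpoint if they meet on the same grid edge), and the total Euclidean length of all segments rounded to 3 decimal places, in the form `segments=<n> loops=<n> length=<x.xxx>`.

cell (1,2): code 0100 → (1.446,3.000)–(2.000,2.483)
cell (1,3): code 1100 → (1.475,4.000)–(1.446,3.000)
cell (1,4): code 1000 → (2.000,4.481)–(1.475,4.000)
cell (2,2): code 0110 → (2.000,2.483)–(3.000,2.408)
cell (2,4): code 1001 → (3.000,4.829)–(2.000,4.481)
cell (3,1): code 0100 → (3.724,2.000)–(4.000,1.882)
cell (3,2): code 1110 → (3.000,2.408)–(3.724,2.000)
cell (3,4): code 1101 → (3.151,5.000)–(3.000,4.829)
cell (3,5): code 1000 → (4.000,5.498)–(3.151,5.000)
cell (4,1): code 0110 → (4.000,1.882)–(5.000,1.444)
cell (4,5): code 1001 → (5.000,5.588)–(4.000,5.498)
cell (5,1): code 0010 → (5.000,1.444)–(5.740,2.000)
cell (5,2): code 0011 → (5.740,2.000)–(5.701,3.000)
cell (5,3): code 0011 → (5.701,3.000)–(5.682,4.000)
cell (5,4): code 0011 → (5.682,4.000)–(5.630,5.000)
cell (5,5): code 0001 → (5.630,5.000)–(5.000,5.588)
total: 16 segments, chained into 1 closed loop(s), length Σ = 13.759901

segments=16 loops=1 length=13.760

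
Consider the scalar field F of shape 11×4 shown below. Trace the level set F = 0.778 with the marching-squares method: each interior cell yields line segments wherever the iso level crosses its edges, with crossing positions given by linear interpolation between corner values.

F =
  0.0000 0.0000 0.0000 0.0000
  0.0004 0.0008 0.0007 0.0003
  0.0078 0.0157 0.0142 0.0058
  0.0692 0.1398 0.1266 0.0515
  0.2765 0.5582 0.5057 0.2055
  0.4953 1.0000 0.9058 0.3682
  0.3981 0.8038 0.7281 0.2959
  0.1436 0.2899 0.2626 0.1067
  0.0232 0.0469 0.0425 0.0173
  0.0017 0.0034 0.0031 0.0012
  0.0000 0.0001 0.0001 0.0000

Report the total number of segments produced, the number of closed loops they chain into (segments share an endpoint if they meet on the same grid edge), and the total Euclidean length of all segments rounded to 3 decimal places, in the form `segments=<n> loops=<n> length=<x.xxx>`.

segments=8 loops=1 length=5.051

cell (4,0): code 0100 → (4.498,1.000)–(5.000,0.560)
cell (4,1): code 1100 → (4.681,2.000)–(4.498,1.000)
cell (4,2): code 1000 → (5.000,2.238)–(4.681,2.000)
cell (5,0): code 0110 → (5.000,0.560)–(6.000,0.936)
cell (5,1): code 1011 → (6.000,1.341)–(5.719,2.000)
cell (5,2): code 0001 → (5.719,2.000)–(5.000,2.238)
cell (6,0): code 0010 → (6.000,0.936)–(6.050,1.000)
cell (6,1): code 0001 → (6.050,1.000)–(6.000,1.341)
total: 8 segments, chained into 1 closed loop(s), length Σ = 5.050536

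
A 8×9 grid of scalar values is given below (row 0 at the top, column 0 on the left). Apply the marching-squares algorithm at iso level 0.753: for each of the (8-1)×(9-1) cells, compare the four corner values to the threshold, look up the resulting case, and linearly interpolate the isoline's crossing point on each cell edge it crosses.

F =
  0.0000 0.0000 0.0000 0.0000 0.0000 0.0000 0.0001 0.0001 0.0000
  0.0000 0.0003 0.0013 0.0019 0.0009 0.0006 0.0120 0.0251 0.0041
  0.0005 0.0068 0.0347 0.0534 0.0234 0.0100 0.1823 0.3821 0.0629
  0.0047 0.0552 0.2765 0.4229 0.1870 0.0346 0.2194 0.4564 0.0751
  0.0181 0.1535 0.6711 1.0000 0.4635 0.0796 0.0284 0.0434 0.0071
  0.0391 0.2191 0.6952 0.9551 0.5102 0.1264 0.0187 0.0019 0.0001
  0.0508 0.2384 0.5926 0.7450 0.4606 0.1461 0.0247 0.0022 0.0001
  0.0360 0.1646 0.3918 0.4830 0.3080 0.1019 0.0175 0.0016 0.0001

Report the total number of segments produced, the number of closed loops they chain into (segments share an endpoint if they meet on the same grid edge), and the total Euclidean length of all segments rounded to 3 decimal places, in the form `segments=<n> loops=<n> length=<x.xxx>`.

segments=6 loops=1 length=5.794

cell (3,2): code 0100 → (3.572,3.000)–(4.000,2.249)
cell (3,3): code 1000 → (4.000,3.460)–(3.572,3.000)
cell (4,2): code 0110 → (4.000,2.249)–(5.000,2.222)
cell (4,3): code 1001 → (5.000,3.454)–(4.000,3.460)
cell (5,2): code 0010 → (5.000,2.222)–(5.962,3.000)
cell (5,3): code 0001 → (5.962,3.000)–(5.000,3.454)
total: 6 segments, chained into 1 closed loop(s), length Σ = 5.794077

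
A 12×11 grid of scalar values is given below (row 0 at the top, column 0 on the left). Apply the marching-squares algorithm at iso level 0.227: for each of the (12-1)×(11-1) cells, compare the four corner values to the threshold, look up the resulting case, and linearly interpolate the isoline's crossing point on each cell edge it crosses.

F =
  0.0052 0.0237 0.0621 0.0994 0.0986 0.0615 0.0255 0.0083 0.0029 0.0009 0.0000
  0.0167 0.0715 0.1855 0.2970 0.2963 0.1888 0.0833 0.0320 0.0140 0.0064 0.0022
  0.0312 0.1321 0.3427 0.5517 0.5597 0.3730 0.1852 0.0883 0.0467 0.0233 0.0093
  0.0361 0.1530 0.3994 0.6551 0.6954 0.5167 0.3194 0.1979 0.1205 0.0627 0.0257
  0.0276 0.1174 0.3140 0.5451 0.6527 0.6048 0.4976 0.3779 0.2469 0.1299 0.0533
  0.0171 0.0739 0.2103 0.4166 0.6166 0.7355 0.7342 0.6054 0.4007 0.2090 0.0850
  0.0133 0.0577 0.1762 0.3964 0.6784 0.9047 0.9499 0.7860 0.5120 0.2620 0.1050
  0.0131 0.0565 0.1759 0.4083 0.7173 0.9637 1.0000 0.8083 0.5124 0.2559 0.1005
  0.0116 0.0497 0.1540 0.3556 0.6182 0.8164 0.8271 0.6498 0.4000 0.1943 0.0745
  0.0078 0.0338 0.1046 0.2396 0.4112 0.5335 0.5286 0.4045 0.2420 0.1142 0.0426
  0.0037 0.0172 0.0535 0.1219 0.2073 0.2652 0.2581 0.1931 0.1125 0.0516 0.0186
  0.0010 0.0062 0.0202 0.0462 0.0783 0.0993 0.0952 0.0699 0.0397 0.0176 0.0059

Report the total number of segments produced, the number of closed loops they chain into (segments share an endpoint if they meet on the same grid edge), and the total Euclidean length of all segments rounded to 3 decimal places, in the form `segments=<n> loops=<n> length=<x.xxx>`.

segments=36 loops=1 length=27.341

cell (0,2): code 0100 → (0.646,3.000)–(1.000,2.372)
cell (0,3): code 1100 → (0.649,4.000)–(0.646,3.000)
cell (0,4): code 1000 → (1.000,4.645)–(0.649,4.000)
cell (1,1): code 0100 → (1.264,2.000)–(2.000,1.451)
cell (1,2): code 1110 → (1.000,2.372)–(1.264,2.000)
cell (1,4): code 1101 → (1.207,5.000)–(1.000,4.645)
cell (1,5): code 1000 → (2.000,5.777)–(1.207,5.000)
cell (2,1): code 0110 → (2.000,1.451)–(3.000,1.300)
cell (2,5): code 1101 → (2.311,6.000)–(2.000,5.777)
cell (2,6): code 1000 → (3.000,6.760)–(2.311,6.000)
cell (3,1): code 0110 → (3.000,1.300)–(4.000,1.557)
cell (3,6): code 1101 → (3.162,7.000)–(3.000,6.760)
cell (3,7): code 1100 → (3.843,8.000)–(3.162,7.000)
cell (3,8): code 1000 → (4.000,8.170)–(3.843,8.000)
cell (4,1): code 0010 → (4.000,1.557)–(4.839,2.000)
cell (4,2): code 0111 → (4.839,2.000)–(5.000,2.081)
cell (4,8): code 1001 → (5.000,8.906)–(4.000,8.170)
cell (5,2): code 0110 → (5.000,2.081)–(6.000,2.231)
cell (5,8): code 1101 → (5.340,9.000)–(5.000,8.906)
cell (5,9): code 1000 → (6.000,9.223)–(5.340,9.000)
cell (6,2): code 0110 → (6.000,2.231)–(7.000,2.220)
cell (6,9): code 1001 → (7.000,9.186)–(6.000,9.223)
cell (7,2): code 0110 → (7.000,2.220)–(8.000,2.362)
cell (7,8): code 1011 → (8.000,8.841)–(7.469,9.000)
cell (7,9): code 0001 → (7.469,9.000)–(7.000,9.186)
cell (8,2): code 0110 → (8.000,2.362)–(9.000,2.907)
cell (8,8): code 1001 → (9.000,8.117)–(8.000,8.841)
cell (9,2): code 0010 → (9.000,2.907)–(9.107,3.000)
cell (9,3): code 0011 → (9.107,3.000)–(9.903,4.000)
cell (9,4): code 0111 → (9.903,4.000)–(10.000,4.340)
cell (9,6): code 1011 → (10.000,6.478)–(9.840,7.000)
cell (9,7): code 0011 → (9.840,7.000)–(9.116,8.000)
cell (9,8): code 0001 → (9.116,8.000)–(9.000,8.117)
cell (10,4): code 0010 → (10.000,4.340)–(10.230,5.000)
cell (10,5): code 0011 → (10.230,5.000)–(10.191,6.000)
cell (10,6): code 0001 → (10.191,6.000)–(10.000,6.478)
total: 36 segments, chained into 1 closed loop(s), length Σ = 27.341403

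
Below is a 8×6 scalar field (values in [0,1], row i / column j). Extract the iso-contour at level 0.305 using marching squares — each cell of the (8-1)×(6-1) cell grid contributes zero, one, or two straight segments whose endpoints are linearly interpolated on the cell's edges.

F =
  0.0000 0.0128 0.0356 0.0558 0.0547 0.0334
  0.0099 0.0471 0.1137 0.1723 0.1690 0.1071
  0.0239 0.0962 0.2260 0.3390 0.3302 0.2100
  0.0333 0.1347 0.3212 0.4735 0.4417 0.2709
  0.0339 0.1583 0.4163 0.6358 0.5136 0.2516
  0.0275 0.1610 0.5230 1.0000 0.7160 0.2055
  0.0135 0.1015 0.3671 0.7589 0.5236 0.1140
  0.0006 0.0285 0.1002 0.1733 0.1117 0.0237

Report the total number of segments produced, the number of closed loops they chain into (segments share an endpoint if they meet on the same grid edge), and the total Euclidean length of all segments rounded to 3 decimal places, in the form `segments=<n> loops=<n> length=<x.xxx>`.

segments=16 loops=1 length=13.487

cell (1,2): code 0100 → (1.796,3.000)–(2.000,2.699)
cell (1,3): code 1100 → (1.844,4.000)–(1.796,3.000)
cell (1,4): code 1000 → (2.000,4.210)–(1.844,4.000)
cell (2,1): code 0100 → (2.830,2.000)–(3.000,1.913)
cell (2,2): code 1110 → (2.000,2.699)–(2.830,2.000)
cell (2,4): code 1001 → (3.000,4.800)–(2.000,4.210)
cell (3,1): code 0110 → (3.000,1.913)–(4.000,1.569)
cell (3,4): code 1001 → (4.000,4.796)–(3.000,4.800)
cell (4,1): code 0110 → (4.000,1.569)–(5.000,1.398)
cell (4,4): code 1001 → (5.000,4.805)–(4.000,4.796)
cell (5,1): code 0110 → (5.000,1.398)–(6.000,1.766)
cell (5,4): code 1001 → (6.000,4.534)–(5.000,4.805)
cell (6,1): code 0010 → (6.000,1.766)–(6.233,2.000)
cell (6,2): code 0011 → (6.233,2.000)–(6.775,3.000)
cell (6,3): code 0011 → (6.775,3.000)–(6.531,4.000)
cell (6,4): code 0001 → (6.531,4.000)–(6.000,4.534)
total: 16 segments, chained into 1 closed loop(s), length Σ = 13.487384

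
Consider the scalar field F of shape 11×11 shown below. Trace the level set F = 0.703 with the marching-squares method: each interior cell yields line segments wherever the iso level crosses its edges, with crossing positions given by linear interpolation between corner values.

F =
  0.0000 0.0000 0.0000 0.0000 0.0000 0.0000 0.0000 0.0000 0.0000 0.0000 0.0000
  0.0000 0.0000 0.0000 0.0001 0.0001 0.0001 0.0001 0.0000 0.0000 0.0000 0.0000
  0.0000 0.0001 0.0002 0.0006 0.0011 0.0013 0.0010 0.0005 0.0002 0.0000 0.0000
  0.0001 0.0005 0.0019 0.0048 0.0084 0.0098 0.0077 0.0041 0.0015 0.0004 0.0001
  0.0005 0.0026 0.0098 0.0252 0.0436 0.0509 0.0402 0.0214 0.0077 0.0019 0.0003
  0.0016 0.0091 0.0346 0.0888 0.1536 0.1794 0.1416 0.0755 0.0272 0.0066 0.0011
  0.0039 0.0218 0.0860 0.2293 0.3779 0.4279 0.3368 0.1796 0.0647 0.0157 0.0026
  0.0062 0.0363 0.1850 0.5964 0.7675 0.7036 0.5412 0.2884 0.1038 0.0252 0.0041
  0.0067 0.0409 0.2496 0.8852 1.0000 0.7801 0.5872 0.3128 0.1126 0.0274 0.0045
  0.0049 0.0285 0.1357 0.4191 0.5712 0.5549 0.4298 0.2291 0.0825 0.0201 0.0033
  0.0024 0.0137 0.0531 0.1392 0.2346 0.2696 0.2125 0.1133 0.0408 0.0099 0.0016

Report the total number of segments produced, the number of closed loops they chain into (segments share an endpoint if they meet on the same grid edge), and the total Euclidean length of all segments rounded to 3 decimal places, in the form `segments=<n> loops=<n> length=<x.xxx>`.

cell (6,3): code 0100 → (6.834,4.000)–(7.000,3.623)
cell (6,4): code 1100 → (6.998,5.000)–(6.834,4.000)
cell (6,5): code 1000 → (7.000,5.004)–(6.998,5.000)
cell (7,2): code 0100 → (7.369,3.000)–(8.000,2.713)
cell (7,3): code 1110 → (7.000,3.623)–(7.369,3.000)
cell (7,5): code 1001 → (8.000,5.400)–(7.000,5.004)
cell (8,2): code 0010 → (8.000,2.713)–(8.391,3.000)
cell (8,3): code 0011 → (8.391,3.000)–(8.693,4.000)
cell (8,4): code 0011 → (8.693,4.000)–(8.342,5.000)
cell (8,5): code 0001 → (8.342,5.000)–(8.000,5.400)
total: 10 segments, chained into 1 closed loop(s), length Σ = 7.037057

segments=10 loops=1 length=7.037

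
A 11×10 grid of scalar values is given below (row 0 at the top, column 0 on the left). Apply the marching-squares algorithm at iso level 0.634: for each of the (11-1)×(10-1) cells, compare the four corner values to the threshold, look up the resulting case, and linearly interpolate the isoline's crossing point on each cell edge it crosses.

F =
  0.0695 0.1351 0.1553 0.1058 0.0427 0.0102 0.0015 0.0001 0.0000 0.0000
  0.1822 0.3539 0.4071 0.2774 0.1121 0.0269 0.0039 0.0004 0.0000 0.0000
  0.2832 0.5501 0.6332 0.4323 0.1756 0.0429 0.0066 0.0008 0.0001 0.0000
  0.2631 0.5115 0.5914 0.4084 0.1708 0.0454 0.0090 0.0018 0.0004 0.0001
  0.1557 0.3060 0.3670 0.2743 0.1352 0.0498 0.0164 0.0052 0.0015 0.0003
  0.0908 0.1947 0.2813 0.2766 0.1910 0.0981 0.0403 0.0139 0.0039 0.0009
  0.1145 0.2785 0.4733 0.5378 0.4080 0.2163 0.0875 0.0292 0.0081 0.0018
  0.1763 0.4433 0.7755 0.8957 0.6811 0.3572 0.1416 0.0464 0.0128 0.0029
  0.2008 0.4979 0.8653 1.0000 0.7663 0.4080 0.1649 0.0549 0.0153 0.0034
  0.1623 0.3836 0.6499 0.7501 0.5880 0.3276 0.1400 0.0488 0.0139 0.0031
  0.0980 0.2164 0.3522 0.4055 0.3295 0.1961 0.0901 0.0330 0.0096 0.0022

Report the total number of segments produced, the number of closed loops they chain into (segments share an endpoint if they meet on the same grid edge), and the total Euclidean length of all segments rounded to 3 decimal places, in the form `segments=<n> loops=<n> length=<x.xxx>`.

cell (6,1): code 0100 → (6.532,2.000)–(7.000,1.574)
cell (6,2): code 1100 → (6.269,3.000)–(6.532,2.000)
cell (6,3): code 1100 → (6.828,4.000)–(6.269,3.000)
cell (6,4): code 1000 → (7.000,4.145)–(6.828,4.000)
cell (7,1): code 0110 → (7.000,1.574)–(8.000,1.370)
cell (7,4): code 1001 → (8.000,4.369)–(7.000,4.145)
cell (8,1): code 0110 → (8.000,1.370)–(9.000,1.940)
cell (8,3): code 1011 → (9.000,3.716)–(8.742,4.000)
cell (8,4): code 0001 → (8.742,4.000)–(8.000,4.369)
cell (9,1): code 0010 → (9.000,1.940)–(9.053,2.000)
cell (9,2): code 0011 → (9.053,2.000)–(9.337,3.000)
cell (9,3): code 0001 → (9.337,3.000)–(9.000,3.716)
total: 12 segments, chained into 1 closed loop(s), length Σ = 9.357673

segments=12 loops=1 length=9.358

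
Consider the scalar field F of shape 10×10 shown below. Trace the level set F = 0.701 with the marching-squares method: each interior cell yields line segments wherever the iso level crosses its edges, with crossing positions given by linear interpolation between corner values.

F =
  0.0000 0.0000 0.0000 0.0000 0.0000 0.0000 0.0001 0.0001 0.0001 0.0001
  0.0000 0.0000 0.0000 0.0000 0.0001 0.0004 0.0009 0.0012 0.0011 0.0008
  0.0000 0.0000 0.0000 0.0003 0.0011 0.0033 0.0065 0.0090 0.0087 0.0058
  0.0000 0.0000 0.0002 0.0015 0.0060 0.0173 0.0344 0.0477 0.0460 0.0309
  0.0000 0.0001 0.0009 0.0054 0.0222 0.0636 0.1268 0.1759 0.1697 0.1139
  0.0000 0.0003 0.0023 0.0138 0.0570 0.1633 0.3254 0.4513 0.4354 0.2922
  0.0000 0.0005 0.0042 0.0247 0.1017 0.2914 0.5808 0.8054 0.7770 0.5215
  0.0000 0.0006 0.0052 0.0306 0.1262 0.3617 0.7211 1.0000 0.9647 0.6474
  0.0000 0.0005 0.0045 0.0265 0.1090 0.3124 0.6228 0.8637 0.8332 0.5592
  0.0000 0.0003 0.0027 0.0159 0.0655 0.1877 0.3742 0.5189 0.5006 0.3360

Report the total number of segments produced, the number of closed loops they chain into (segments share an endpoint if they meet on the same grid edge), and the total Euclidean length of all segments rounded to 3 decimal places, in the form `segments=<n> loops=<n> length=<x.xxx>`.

cell (5,6): code 0100 → (5.705,7.000)–(6.000,6.535)
cell (5,7): code 1100 → (5.778,8.000)–(5.705,7.000)
cell (5,8): code 1000 → (6.000,8.297)–(5.778,8.000)
cell (6,5): code 0100 → (6.857,6.000)–(7.000,5.944)
cell (6,6): code 1110 → (6.000,6.535)–(6.857,6.000)
cell (6,8): code 1001 → (7.000,8.831)–(6.000,8.297)
cell (7,5): code 0010 → (7.000,5.944)–(7.204,6.000)
cell (7,6): code 0111 → (7.204,6.000)–(8.000,6.325)
cell (7,8): code 1001 → (8.000,8.482)–(7.000,8.831)
cell (8,6): code 0010 → (8.000,6.325)–(8.472,7.000)
cell (8,7): code 0011 → (8.472,7.000)–(8.397,8.000)
cell (8,8): code 0001 → (8.397,8.000)–(8.000,8.482)
total: 12 segments, chained into 1 closed loop(s), length Σ = 8.803913

segments=12 loops=1 length=8.804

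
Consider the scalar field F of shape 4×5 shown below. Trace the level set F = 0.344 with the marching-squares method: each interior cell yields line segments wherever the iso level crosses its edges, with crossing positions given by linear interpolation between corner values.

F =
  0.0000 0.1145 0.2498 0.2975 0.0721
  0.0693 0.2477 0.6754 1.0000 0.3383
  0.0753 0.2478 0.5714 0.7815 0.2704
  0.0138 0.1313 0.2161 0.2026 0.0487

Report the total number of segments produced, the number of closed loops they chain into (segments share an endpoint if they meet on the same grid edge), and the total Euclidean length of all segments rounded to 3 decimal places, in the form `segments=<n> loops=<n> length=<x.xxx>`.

segments=8 loops=1 length=8.583

cell (0,1): code 0100 → (0.221,2.000)–(1.000,1.225)
cell (0,2): code 1100 → (0.066,3.000)–(0.221,2.000)
cell (0,3): code 1000 → (1.000,3.991)–(0.066,3.000)
cell (1,1): code 0110 → (1.000,1.225)–(2.000,1.297)
cell (1,3): code 1001 → (2.000,3.856)–(1.000,3.991)
cell (2,1): code 0010 → (2.000,1.297)–(2.640,2.000)
cell (2,2): code 0011 → (2.640,2.000)–(2.756,3.000)
cell (2,3): code 0001 → (2.756,3.000)–(2.000,3.856)
total: 8 segments, chained into 1 closed loop(s), length Σ = 8.583154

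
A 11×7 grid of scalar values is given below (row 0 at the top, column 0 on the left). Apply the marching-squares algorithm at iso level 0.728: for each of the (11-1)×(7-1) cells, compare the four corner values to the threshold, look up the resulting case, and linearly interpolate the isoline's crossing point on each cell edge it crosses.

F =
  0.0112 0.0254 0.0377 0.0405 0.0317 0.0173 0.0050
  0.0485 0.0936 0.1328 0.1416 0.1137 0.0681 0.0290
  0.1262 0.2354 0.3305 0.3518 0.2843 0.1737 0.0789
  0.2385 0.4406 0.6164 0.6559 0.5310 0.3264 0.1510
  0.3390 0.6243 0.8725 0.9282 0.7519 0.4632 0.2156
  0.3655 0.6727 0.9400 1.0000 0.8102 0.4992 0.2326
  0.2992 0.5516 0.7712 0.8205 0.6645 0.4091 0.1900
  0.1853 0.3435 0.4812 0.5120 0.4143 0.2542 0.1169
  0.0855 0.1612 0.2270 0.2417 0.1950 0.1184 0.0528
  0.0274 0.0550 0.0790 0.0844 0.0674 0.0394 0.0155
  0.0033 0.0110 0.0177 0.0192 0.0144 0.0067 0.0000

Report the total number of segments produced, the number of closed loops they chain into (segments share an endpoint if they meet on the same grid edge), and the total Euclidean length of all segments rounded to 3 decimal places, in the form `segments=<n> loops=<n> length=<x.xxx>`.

segments=12 loops=1 length=9.486

cell (3,1): code 0100 → (3.436,2.000)–(4.000,1.418)
cell (3,2): code 1100 → (3.265,3.000)–(3.436,2.000)
cell (3,3): code 1100 → (3.892,4.000)–(3.265,3.000)
cell (3,4): code 1000 → (4.000,4.083)–(3.892,4.000)
cell (4,1): code 0110 → (4.000,1.418)–(5.000,1.207)
cell (4,4): code 1001 → (5.000,4.264)–(4.000,4.083)
cell (5,1): code 0110 → (5.000,1.207)–(6.000,1.803)
cell (5,3): code 1011 → (6.000,3.593)–(5.564,4.000)
cell (5,4): code 0001 → (5.564,4.000)–(5.000,4.264)
cell (6,1): code 0010 → (6.000,1.803)–(6.149,2.000)
cell (6,2): code 0011 → (6.149,2.000)–(6.300,3.000)
cell (6,3): code 0001 → (6.300,3.000)–(6.000,3.593)
total: 12 segments, chained into 1 closed loop(s), length Σ = 9.486388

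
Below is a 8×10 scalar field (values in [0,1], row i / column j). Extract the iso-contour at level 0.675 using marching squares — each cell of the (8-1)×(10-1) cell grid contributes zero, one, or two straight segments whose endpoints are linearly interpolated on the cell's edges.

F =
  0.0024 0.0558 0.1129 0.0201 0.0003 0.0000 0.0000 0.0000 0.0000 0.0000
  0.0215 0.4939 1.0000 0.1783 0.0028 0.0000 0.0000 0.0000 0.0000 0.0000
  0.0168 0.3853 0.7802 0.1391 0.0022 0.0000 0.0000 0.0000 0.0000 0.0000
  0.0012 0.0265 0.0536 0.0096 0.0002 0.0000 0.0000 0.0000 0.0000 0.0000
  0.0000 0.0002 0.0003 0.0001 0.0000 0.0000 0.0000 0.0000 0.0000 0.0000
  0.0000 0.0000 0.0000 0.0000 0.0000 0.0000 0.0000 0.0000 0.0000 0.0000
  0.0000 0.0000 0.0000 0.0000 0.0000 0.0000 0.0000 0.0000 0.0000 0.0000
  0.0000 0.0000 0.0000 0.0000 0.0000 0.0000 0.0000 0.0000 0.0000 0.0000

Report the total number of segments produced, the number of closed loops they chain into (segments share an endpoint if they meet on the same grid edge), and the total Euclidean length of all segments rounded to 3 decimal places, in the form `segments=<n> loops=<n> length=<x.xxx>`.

segments=6 loops=1 length=3.895

cell (0,1): code 0100 → (0.634,2.000)–(1.000,1.358)
cell (0,2): code 1000 → (1.000,2.396)–(0.634,2.000)
cell (1,1): code 0110 → (1.000,1.358)–(2.000,1.734)
cell (1,2): code 1001 → (2.000,2.164)–(1.000,2.396)
cell (2,1): code 0010 → (2.000,1.734)–(2.145,2.000)
cell (2,2): code 0001 → (2.145,2.000)–(2.000,2.164)
total: 6 segments, chained into 1 closed loop(s), length Σ = 3.895185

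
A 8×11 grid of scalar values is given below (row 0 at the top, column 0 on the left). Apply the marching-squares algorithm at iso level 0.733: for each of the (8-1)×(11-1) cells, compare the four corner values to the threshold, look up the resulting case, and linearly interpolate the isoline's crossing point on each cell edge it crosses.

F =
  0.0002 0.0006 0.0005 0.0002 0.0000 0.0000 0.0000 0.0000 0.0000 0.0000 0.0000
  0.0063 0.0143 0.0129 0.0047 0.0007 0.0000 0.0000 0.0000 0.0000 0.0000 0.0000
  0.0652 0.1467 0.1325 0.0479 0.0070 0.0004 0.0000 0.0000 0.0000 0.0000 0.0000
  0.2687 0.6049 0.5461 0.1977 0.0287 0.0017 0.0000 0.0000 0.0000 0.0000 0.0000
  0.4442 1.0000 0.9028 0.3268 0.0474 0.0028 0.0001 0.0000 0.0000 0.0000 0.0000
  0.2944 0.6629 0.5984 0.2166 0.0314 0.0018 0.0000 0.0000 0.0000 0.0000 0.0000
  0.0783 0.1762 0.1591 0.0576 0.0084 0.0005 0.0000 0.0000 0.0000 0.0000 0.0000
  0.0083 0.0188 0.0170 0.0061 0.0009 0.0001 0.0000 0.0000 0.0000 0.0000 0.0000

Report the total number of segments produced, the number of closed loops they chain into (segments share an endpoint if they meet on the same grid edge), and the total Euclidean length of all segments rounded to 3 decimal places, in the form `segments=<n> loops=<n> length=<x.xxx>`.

cell (3,0): code 0100 → (3.324,1.000)–(4.000,0.520)
cell (3,1): code 1100 → (3.524,2.000)–(3.324,1.000)
cell (3,2): code 1000 → (4.000,2.295)–(3.524,2.000)
cell (4,0): code 0010 → (4.000,0.520)–(4.792,1.000)
cell (4,1): code 0011 → (4.792,1.000)–(4.558,2.000)
cell (4,2): code 0001 → (4.558,2.000)–(4.000,2.295)
total: 6 segments, chained into 1 closed loop(s), length Σ = 4.993132

segments=6 loops=1 length=4.993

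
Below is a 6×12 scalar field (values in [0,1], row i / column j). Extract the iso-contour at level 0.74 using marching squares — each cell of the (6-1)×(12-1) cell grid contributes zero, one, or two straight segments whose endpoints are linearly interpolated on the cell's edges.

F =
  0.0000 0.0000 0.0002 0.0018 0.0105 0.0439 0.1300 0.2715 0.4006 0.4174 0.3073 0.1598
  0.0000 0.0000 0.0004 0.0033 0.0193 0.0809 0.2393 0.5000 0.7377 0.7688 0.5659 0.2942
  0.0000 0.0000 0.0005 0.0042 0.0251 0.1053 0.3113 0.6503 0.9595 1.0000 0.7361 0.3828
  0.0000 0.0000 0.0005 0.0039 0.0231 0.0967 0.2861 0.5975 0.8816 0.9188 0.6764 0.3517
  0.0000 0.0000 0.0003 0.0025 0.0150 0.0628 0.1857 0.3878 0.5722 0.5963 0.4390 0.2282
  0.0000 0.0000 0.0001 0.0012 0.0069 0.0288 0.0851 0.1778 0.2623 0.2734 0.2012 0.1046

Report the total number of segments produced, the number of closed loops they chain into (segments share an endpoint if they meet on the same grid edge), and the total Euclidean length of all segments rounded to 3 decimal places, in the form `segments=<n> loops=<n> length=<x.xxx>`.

segments=10 loops=1 length=8.351

cell (0,8): code 0100 → (0.918,9.000)–(1.000,8.074)
cell (0,9): code 1000 → (1.000,9.142)–(0.918,9.000)
cell (1,7): code 0100 → (1.010,8.000)–(2.000,7.290)
cell (1,8): code 1110 → (1.000,8.074)–(1.010,8.000)
cell (1,9): code 1001 → (2.000,9.985)–(1.000,9.142)
cell (2,7): code 0110 → (2.000,7.290)–(3.000,7.502)
cell (2,9): code 1001 → (3.000,9.738)–(2.000,9.985)
cell (3,7): code 0010 → (3.000,7.502)–(3.458,8.000)
cell (3,8): code 0011 → (3.458,8.000)–(3.554,9.000)
cell (3,9): code 0001 → (3.554,9.000)–(3.000,9.738)
total: 10 segments, chained into 1 closed loop(s), length Σ = 8.350659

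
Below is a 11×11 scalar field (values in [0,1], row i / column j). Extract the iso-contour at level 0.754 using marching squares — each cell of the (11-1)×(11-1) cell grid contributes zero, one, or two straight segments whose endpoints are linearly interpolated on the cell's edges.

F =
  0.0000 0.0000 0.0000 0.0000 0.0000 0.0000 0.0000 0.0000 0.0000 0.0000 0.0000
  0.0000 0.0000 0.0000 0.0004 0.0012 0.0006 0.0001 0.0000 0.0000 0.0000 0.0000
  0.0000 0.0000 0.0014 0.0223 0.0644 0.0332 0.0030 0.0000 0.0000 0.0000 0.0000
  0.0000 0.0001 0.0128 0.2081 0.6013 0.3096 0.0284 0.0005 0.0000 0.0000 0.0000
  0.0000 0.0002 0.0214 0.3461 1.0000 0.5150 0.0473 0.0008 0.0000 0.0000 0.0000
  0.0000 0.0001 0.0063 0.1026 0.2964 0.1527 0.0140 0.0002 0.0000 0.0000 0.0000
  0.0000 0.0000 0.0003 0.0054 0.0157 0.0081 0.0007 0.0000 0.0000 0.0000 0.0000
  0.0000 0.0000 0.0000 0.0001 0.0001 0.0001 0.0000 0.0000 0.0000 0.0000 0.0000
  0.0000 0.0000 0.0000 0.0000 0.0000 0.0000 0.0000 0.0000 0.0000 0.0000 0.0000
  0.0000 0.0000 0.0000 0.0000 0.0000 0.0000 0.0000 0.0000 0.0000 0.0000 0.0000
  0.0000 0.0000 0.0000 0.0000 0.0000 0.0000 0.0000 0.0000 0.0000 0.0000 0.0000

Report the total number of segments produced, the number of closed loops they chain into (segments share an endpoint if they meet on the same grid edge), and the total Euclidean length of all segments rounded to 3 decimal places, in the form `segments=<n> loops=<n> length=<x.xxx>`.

cell (3,3): code 0100 → (3.383,4.000)–(4.000,3.624)
cell (3,4): code 1000 → (4.000,4.507)–(3.383,4.000)
cell (4,3): code 0010 → (4.000,3.624)–(4.350,4.000)
cell (4,4): code 0001 → (4.350,4.000)–(4.000,4.507)
total: 4 segments, chained into 1 closed loop(s), length Σ = 2.651008

segments=4 loops=1 length=2.651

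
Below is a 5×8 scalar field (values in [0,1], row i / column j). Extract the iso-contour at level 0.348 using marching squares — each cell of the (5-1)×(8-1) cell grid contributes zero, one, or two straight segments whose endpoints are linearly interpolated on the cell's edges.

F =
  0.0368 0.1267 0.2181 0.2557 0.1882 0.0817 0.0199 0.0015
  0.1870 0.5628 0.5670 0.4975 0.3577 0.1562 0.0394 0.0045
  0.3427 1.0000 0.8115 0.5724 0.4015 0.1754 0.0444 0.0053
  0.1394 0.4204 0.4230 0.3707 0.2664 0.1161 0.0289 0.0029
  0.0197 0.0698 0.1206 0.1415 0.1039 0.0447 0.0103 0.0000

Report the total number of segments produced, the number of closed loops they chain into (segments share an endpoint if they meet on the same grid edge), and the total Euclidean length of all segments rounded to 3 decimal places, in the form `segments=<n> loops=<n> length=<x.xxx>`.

segments=14 loops=1 length=11.359

cell (0,0): code 0100 → (0.507,1.000)–(1.000,0.428)
cell (0,1): code 1100 → (0.372,2.000)–(0.507,1.000)
cell (0,2): code 1100 → (0.382,3.000)–(0.372,2.000)
cell (0,3): code 1100 → (0.943,4.000)–(0.382,3.000)
cell (0,4): code 1000 → (1.000,4.048)–(0.943,4.000)
cell (1,0): code 0110 → (1.000,0.428)–(2.000,0.008)
cell (1,4): code 1001 → (2.000,4.237)–(1.000,4.048)
cell (2,0): code 0110 → (2.000,0.008)–(3.000,0.742)
cell (2,3): code 1011 → (3.000,3.218)–(2.396,4.000)
cell (2,4): code 0001 → (2.396,4.000)–(2.000,4.237)
cell (3,0): code 0010 → (3.000,0.742)–(3.207,1.000)
cell (3,1): code 0011 → (3.207,1.000)–(3.248,2.000)
cell (3,2): code 0011 → (3.248,2.000)–(3.099,3.000)
cell (3,3): code 0001 → (3.099,3.000)–(3.000,3.218)
total: 14 segments, chained into 1 closed loop(s), length Σ = 11.358979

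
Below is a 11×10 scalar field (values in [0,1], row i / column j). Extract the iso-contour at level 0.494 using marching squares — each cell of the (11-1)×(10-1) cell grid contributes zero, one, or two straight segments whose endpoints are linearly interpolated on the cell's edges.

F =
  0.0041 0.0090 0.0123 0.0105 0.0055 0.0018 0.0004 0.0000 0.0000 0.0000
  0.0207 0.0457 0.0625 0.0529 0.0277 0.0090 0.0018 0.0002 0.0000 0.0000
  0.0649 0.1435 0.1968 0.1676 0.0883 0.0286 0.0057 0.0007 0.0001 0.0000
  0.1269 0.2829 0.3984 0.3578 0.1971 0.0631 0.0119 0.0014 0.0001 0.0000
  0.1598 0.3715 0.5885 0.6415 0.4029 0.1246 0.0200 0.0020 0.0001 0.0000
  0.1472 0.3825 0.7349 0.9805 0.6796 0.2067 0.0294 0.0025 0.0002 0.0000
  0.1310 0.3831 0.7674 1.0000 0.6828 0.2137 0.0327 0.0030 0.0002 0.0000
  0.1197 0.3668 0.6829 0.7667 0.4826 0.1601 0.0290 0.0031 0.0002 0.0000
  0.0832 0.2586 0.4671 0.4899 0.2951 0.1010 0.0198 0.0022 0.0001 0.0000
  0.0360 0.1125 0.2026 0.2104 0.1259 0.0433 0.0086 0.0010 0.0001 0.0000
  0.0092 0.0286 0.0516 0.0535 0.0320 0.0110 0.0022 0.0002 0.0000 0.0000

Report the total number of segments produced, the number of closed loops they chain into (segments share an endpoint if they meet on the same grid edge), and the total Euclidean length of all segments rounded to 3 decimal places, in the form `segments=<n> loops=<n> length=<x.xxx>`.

segments=14 loops=1 length=12.324

cell (3,1): code 0100 → (3.503,2.000)–(4.000,1.565)
cell (3,2): code 1100 → (3.480,3.000)–(3.503,2.000)
cell (3,3): code 1000 → (4.000,3.618)–(3.480,3.000)
cell (4,1): code 0110 → (4.000,1.565)–(5.000,1.316)
cell (4,3): code 1101 → (4.329,4.000)–(4.000,3.618)
cell (4,4): code 1000 → (5.000,4.392)–(4.329,4.000)
cell (5,1): code 0110 → (5.000,1.316)–(6.000,1.289)
cell (5,4): code 1001 → (6.000,4.402)–(5.000,4.392)
cell (6,1): code 0110 → (6.000,1.289)–(7.000,1.402)
cell (6,3): code 1011 → (7.000,3.960)–(6.943,4.000)
cell (6,4): code 0001 → (6.943,4.000)–(6.000,4.402)
cell (7,1): code 0010 → (7.000,1.402)–(7.875,2.000)
cell (7,2): code 0011 → (7.875,2.000)–(7.985,3.000)
cell (7,3): code 0001 → (7.985,3.000)–(7.000,3.960)
total: 14 segments, chained into 1 closed loop(s), length Σ = 12.323808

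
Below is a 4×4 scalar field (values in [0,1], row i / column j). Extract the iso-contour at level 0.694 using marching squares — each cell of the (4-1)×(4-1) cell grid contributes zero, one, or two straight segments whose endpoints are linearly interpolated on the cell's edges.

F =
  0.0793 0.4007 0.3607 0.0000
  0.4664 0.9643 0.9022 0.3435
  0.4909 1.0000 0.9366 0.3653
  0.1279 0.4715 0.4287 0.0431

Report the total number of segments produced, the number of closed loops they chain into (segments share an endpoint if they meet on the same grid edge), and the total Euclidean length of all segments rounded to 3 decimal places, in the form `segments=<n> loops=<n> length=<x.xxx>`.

cell (0,0): code 0100 → (0.520,1.000)–(1.000,0.457)
cell (0,1): code 1100 → (0.616,2.000)–(0.520,1.000)
cell (0,2): code 1000 → (1.000,2.373)–(0.616,2.000)
cell (1,0): code 0110 → (1.000,0.457)–(2.000,0.399)
cell (1,2): code 1001 → (2.000,2.425)–(1.000,2.373)
cell (2,0): code 0010 → (2.000,0.399)–(2.579,1.000)
cell (2,1): code 0011 → (2.579,1.000)–(2.478,2.000)
cell (2,2): code 0001 → (2.478,2.000)–(2.000,2.425)
total: 8 segments, chained into 1 closed loop(s), length Σ = 6.746197

segments=8 loops=1 length=6.746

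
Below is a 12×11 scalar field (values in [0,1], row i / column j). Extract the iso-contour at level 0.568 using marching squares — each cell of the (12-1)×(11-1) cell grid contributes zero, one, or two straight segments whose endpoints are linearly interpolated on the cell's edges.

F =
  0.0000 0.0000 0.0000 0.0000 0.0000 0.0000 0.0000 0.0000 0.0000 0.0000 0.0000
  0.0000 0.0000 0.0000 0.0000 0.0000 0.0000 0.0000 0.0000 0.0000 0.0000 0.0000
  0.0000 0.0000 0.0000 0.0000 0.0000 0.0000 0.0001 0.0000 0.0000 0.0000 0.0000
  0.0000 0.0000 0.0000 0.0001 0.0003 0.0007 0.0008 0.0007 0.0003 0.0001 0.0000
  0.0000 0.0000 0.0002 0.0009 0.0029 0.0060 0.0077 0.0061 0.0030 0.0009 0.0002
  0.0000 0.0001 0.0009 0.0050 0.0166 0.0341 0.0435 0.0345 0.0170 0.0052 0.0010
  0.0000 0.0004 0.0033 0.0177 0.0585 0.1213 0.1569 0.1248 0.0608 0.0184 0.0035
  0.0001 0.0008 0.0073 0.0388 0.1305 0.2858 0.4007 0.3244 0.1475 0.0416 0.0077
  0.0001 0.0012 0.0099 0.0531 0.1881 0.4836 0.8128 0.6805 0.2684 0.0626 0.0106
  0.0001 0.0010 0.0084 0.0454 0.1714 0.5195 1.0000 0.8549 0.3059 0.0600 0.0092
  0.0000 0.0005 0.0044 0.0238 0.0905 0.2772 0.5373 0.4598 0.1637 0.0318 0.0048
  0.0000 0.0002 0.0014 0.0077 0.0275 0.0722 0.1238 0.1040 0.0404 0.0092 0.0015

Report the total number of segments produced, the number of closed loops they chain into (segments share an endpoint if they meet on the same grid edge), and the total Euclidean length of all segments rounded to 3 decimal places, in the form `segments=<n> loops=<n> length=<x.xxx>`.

segments=8 loops=1 length=7.662

cell (7,5): code 0100 → (7.406,6.000)–(8.000,5.256)
cell (7,6): code 1100 → (7.684,7.000)–(7.406,6.000)
cell (7,7): code 1000 → (8.000,7.273)–(7.684,7.000)
cell (8,5): code 0110 → (8.000,5.256)–(9.000,5.101)
cell (8,7): code 1001 → (9.000,7.523)–(8.000,7.273)
cell (9,5): code 0010 → (9.000,5.101)–(9.934,6.000)
cell (9,6): code 0011 → (9.934,6.000)–(9.726,7.000)
cell (9,7): code 0001 → (9.726,7.000)–(9.000,7.523)
total: 8 segments, chained into 1 closed loop(s), length Σ = 7.662027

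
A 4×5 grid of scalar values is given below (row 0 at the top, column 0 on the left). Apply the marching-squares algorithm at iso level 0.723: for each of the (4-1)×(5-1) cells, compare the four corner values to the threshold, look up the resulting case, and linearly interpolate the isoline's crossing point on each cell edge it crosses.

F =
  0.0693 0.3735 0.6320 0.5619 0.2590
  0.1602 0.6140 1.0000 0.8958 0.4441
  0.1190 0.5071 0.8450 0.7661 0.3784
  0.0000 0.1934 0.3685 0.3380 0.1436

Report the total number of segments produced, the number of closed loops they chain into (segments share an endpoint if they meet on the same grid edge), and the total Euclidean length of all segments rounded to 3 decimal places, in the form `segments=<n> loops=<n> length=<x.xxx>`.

segments=8 loops=1 length=6.413

cell (0,1): code 0100 → (0.247,2.000)–(1.000,1.282)
cell (0,2): code 1100 → (0.482,3.000)–(0.247,2.000)
cell (0,3): code 1000 → (1.000,3.383)–(0.482,3.000)
cell (1,1): code 0110 → (1.000,1.282)–(2.000,1.639)
cell (1,3): code 1001 → (2.000,3.111)–(1.000,3.383)
cell (2,1): code 0010 → (2.000,1.639)–(2.256,2.000)
cell (2,2): code 0011 → (2.256,2.000)–(2.101,3.000)
cell (2,3): code 0001 → (2.101,3.000)–(2.000,3.111)
total: 8 segments, chained into 1 closed loop(s), length Σ = 6.413266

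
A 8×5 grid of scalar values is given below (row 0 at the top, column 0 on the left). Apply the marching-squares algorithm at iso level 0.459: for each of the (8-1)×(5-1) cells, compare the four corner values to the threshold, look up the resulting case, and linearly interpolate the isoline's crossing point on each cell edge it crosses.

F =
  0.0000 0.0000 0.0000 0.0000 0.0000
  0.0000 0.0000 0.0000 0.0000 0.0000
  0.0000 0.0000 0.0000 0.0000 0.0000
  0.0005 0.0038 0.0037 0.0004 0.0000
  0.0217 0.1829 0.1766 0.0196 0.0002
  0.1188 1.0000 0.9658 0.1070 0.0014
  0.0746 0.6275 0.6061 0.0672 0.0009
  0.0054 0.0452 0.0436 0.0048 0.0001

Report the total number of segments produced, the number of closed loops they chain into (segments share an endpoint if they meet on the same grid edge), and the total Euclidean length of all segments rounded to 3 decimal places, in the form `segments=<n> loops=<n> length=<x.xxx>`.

cell (4,0): code 0100 → (4.338,1.000)–(5.000,0.386)
cell (4,1): code 1100 → (4.358,2.000)–(4.338,1.000)
cell (4,2): code 1000 → (5.000,2.590)–(4.358,2.000)
cell (5,0): code 0110 → (5.000,0.386)–(6.000,0.695)
cell (5,2): code 1001 → (6.000,2.273)–(5.000,2.590)
cell (6,0): code 0010 → (6.000,0.695)–(6.289,1.000)
cell (6,1): code 0011 → (6.289,1.000)–(6.262,2.000)
cell (6,2): code 0001 → (6.262,2.000)–(6.000,2.273)
total: 8 segments, chained into 1 closed loop(s), length Σ = 6.669727

segments=8 loops=1 length=6.670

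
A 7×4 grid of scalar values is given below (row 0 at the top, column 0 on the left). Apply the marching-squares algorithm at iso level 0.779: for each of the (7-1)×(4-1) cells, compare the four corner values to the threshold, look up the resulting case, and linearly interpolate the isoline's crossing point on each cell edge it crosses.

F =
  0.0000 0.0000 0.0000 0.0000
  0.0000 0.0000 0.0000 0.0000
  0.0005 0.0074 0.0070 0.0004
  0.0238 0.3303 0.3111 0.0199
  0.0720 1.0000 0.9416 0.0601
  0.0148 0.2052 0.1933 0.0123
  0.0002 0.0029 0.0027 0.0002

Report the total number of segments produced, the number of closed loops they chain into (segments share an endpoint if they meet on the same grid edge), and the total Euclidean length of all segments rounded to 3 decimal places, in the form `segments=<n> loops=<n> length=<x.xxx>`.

segments=6 loops=1 length=3.380

cell (3,0): code 0100 → (3.670,1.000)–(4.000,0.762)
cell (3,1): code 1100 → (3.742,2.000)–(3.670,1.000)
cell (3,2): code 1000 → (4.000,2.184)–(3.742,2.000)
cell (4,0): code 0010 → (4.000,0.762)–(4.278,1.000)
cell (4,1): code 0011 → (4.278,1.000)–(4.217,2.000)
cell (4,2): code 0001 → (4.217,2.000)–(4.000,2.184)
total: 6 segments, chained into 1 closed loop(s), length Σ = 3.379593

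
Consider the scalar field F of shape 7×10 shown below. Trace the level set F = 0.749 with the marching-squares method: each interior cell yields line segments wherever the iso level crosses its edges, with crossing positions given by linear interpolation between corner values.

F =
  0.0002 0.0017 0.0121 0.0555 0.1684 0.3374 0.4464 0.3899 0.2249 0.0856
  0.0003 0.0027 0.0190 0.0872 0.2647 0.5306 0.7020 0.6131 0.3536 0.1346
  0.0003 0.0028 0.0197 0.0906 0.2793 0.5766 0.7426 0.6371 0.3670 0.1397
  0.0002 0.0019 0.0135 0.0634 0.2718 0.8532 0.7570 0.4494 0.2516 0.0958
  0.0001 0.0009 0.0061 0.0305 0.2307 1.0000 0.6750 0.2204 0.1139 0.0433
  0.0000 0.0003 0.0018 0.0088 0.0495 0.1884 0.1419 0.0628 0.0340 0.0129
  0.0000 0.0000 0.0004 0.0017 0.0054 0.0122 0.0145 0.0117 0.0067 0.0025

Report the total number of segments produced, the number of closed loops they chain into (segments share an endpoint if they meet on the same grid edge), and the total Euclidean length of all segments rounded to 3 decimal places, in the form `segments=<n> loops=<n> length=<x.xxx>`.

segments=8 loops=1 length=5.313

cell (2,4): code 0100 → (2.623,5.000)–(3.000,4.821)
cell (2,5): code 1100 → (2.444,6.000)–(2.623,5.000)
cell (2,6): code 1000 → (3.000,6.026)–(2.444,6.000)
cell (3,4): code 0110 → (3.000,4.821)–(4.000,4.674)
cell (3,5): code 1011 → (4.000,5.772)–(3.098,6.000)
cell (3,6): code 0001 → (3.098,6.000)–(3.000,6.026)
cell (4,4): code 0010 → (4.000,4.674)–(4.309,5.000)
cell (4,5): code 0001 → (4.309,5.000)–(4.000,5.772)
total: 8 segments, chained into 1 closed loop(s), length Σ = 5.313130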